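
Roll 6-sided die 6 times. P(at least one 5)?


P(no 5)^6 = (5/6)^6 = 15625/46656
P(≥1) = 1 - 15625/46656 = 31031/46656

P = 31031/46656 ≈ 66.51%


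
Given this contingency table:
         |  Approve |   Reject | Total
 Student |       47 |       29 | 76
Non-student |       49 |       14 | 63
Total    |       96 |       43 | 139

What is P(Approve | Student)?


P(Approve | Student) = 47/(47+29) = 47/76

P(Approve|Student) = 47/76 ≈ 61.84%


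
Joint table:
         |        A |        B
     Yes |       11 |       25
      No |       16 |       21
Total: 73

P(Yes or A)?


P(Yes∨A) = P(Yes) + P(A) - P(Yes∧A)
= (36 + 27 - 11)/73 = 52/73

P = 52/73 ≈ 71.23%


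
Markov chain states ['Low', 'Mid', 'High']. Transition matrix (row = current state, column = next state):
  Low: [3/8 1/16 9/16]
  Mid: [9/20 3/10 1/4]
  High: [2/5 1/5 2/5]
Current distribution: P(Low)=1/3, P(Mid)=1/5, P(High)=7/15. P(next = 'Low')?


P(next=Low) = Σᵢ P(now=i)×P(i→Low)
= 1/3×3/8 + 1/5×9/20 + 7/15×2/5
= 1/8 + 9/100 + 14/75 = 241/600

P = 241/600 ≈ 0.4017


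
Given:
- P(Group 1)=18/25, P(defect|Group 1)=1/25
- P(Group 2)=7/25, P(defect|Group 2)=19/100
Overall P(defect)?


P(B) = Σ P(B|Aᵢ)×P(Aᵢ)
  1/25×18/25 = 18/625
  19/100×7/25 = 133/2500
Sum = 41/500

P(defect) = 41/500 ≈ 8.20%


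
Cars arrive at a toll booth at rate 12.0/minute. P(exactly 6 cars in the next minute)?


Poisson(λ=12.0): P(X=6) = e^(-λ)×λ^k/k!
= e^(-12.0) × 12.0^6 / 6!
≈ 6.144212353e-06 × 2985984 / 720 ≈ 0.025481

P(X=6) ≈ 0.025481 ≈ 2.55%


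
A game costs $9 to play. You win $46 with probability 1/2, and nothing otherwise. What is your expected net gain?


E[gain] = (46-9)×1/2 + (-9)×1/2
= 37/2 - 9/2 = 14

Expected net gain = $14 ≈ $14.00


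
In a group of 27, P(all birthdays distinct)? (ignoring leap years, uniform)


P(all different) = Π(365-i)/365 for i=0..26
= (365/365)×(364/365)×...×(339/365)
= 0.373141

P ≈ 0.3731 ≈ 37.31%


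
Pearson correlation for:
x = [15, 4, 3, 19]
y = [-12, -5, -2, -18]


n=4, Σx=41, Σy=-37, Σxy=-548, Σx²=611, Σy²=497
r = (4×(-548) - 41×(-37))/√((4×611 - 41²)(4×497 - (-37)²))
= -675/√(763×619) = -675/√472297 ≈ -675/687.2387 ≈ -0.9822

r ≈ -0.9822


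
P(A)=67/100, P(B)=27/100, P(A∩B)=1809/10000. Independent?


P(A)×P(B) = 1809/10000
P(A∩B) = 1809/10000
Equal ✓ → Independent

Yes, independent


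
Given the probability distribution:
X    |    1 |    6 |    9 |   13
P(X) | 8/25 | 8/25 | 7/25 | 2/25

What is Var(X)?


E[X] = 29/5
E[X²] = 1201/25
Var(X) = E[X²] - (E[X])² = 1201/25 - 841/25 = 72/5

Var(X) = 72/5 ≈ 14.4000


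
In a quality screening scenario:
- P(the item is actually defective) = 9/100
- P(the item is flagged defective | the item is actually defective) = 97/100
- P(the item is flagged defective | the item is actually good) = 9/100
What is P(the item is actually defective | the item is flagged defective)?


Using Bayes' theorem:
P(A|B) = P(B|A)·P(A) / P(B)

P(the item is flagged defective) = 97/100 × 9/100 + 9/100 × 91/100
= 873/10000 + 819/10000 = 423/2500

P(the item is actually defective|the item is flagged defective) = (873/10000) / (423/2500) = 97/188

P(the item is actually defective|the item is flagged defective) = 97/188 ≈ 51.60%


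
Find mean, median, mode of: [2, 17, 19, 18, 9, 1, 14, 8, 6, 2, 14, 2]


Sorted: [1, 2, 2, 2, 6, 8, 9, 14, 14, 17, 18, 19]
Mean = 112/12 = 28/3
Median = 17/2
Freq: {2: 3, 17: 1, 19: 1, 18: 1, 9: 1, 1: 1, 14: 2, 8: 1, 6: 1}
Mode: [2]

Mean=28/3, Median=17/2, Mode=2


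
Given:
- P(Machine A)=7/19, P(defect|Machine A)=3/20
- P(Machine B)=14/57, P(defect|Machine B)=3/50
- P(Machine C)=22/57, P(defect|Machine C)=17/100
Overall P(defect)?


P(B) = Σ P(B|Aᵢ)×P(Aᵢ)
  3/20×7/19 = 21/380
  3/50×14/57 = 7/475
  17/100×22/57 = 187/2850
Sum = 773/5700

P(defect) = 773/5700 ≈ 13.56%


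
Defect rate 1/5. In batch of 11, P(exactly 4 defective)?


Binomial: P(X=4) = C(11,4)×p^4×(1-p)^7
= 330 × 1/625 × 16384/78125 = 1081344/9765625

P(X=4) = 1081344/9765625 ≈ 11.07%


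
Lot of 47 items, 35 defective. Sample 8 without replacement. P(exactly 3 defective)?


Hypergeometric: C(35,3)×C(12,5)/C(47,8)
= 6545×792/314457495 = 31416/1905803

P(X=3) = 31416/1905803 ≈ 1.65%


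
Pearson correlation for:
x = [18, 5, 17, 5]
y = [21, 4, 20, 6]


n=4, Σx=45, Σy=51, Σxy=768, Σx²=663, Σy²=893
r = (4×768 - 45×51)/√((4×663 - 45²)(4×893 - 51²))
= 777/√(627×971) = 777/√608817 ≈ 777/780.2673 ≈ 0.9958

r ≈ 0.9958


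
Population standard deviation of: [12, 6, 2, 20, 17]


Mean = 57/5
  (12-57/5)²=9/25
  (6-57/5)²=729/25
  (2-57/5)²=2209/25
  (20-57/5)²=1849/25
  (17-57/5)²=784/25
Σ(x-μ)² = 1116/5
σ² = (1116/5)/5 = 1116/25

σ = √(1116/25) ≈ 6.6813


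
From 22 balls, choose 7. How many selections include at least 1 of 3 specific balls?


Complement: C(22,7) - C(19,7) = 170544 - 50388 = 120156

120156


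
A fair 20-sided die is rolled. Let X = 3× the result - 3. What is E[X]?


E[die] = (1+20)/2 = 21/2
E[X] = 3×21/2 - 3 = 57/2

E[X] = 57/2


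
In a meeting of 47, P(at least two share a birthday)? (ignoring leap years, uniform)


P(all different) = Π(365-i)/365 for i=0..46
= 0.045226
P(match) = 1 - 0.045226 = 0.954774

P ≈ 0.9548 ≈ 95.48%


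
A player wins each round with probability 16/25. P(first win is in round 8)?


Geometric: P(X=8) = (1-p)^(k-1)×p = (9/25)^7×16/25 = 76527504/152587890625

P(X=8) = 76527504/152587890625 ≈ 0.05%


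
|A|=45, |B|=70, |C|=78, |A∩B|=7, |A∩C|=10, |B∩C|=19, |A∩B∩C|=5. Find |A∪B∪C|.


|A∪B∪C| = 45+70+78-7-10-19+5 = 162

|A∪B∪C| = 162


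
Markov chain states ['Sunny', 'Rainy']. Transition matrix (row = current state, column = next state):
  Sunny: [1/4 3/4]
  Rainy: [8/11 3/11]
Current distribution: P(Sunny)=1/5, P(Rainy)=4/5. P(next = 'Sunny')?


P(next=Sunny) = Σᵢ P(now=i)×P(i→Sunny)
= 1/5×1/4 + 4/5×8/11
= 1/20 + 32/55 = 139/220

P = 139/220 ≈ 0.6318


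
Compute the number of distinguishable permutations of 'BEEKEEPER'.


Letters: 9, freq: {'B': 1, 'E': 5, 'K': 1, 'P': 1, 'R': 1}
9!/(1!×5!×1!×1!×1!) = 362880/120 = 3024

3024


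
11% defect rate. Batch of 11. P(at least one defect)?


P(all good) = (89/100)^11 = 2775173073766990340489/10000000000000000000000
P(≥1 defect) = 7224826926233009659511/10000000000000000000000

P = 7224826926233009659511/10000000000000000000000 ≈ 72.25%


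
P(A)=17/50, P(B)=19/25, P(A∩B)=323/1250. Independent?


P(A)×P(B) = 323/1250
P(A∩B) = 323/1250
Equal ✓ → Independent

Yes, independent


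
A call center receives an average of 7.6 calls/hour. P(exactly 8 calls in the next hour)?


Poisson(λ=7.6): P(X=8) = e^(-λ)×λ^k/k!
= e^(-7.6) × 7.6^8 / 8!
≈ 0.0005004514334 × 11130347.8745 / 40320 ≈ 0.138150

P(X=8) ≈ 0.138150 ≈ 13.81%


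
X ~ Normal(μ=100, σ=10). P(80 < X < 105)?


z₁=(80-100)/10=-2.0, z₂=(105-100)/10=0.5
P = Φ(0.5) - Φ(-2.0) = 0.691462 - 0.022750 = 0.668712 ≈ 0.6687

P(80 < X < 105) ≈ 0.6687


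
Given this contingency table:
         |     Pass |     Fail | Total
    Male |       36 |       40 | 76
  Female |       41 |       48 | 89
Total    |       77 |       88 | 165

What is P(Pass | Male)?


P(Pass | Male) = 36/(36+40) = 36/76 = 9/19

P(Pass|Male) = 9/19 ≈ 47.37%


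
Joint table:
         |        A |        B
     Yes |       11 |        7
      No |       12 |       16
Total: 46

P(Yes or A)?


P(Yes∨A) = P(Yes) + P(A) - P(Yes∧A)
= (18 + 23 - 11)/46 = 30/46 = 15/23

P = 15/23 ≈ 65.22%


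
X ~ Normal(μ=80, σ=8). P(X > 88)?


z = (88-80)/8 = 1.0
P(X > 88) = 1 - P(Z ≤ 1.0) = 1 - 0.8413 = 0.1587

P(X > 88) ≈ 0.1587


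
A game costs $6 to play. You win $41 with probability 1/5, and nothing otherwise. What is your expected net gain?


E[gain] = (41-6)×1/5 + (-6)×4/5
= 7 - 24/5 = 11/5

Expected net gain = $11/5 ≈ $2.20


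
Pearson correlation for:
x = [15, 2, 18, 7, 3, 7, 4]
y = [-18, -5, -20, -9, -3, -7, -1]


n=7, Σx=56, Σy=-63, Σxy=-765, Σx²=676, Σy²=889
r = (7×(-765) - 56×(-63))/√((7×676 - 56²)(7×889 - (-63)²))
= -1827/√(1596×2254) = -1827/√3597384 ≈ -1827/1896.6771 ≈ -0.9633

r ≈ -0.9633


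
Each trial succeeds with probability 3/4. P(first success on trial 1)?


Geometric: P(X=1) = (1-p)^(k-1)×p = (1/4)^0×3/4 = 3/4

P(X=1) = 3/4 ≈ 75.00%


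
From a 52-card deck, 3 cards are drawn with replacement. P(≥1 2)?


P(not a 2) = 48/52 = 12/13
P(none in 3 draws) = (12/13)^3 = 1728/2197
P(≥1 2) = 1 - 1728/2197 = 469/2197

P = 469/2197 ≈ 21.35%


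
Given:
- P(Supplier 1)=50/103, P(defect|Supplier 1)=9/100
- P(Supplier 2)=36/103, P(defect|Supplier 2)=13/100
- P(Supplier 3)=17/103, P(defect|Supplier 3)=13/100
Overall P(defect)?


P(B) = Σ P(B|Aᵢ)×P(Aᵢ)
  9/100×50/103 = 9/206
  13/100×36/103 = 117/2575
  13/100×17/103 = 221/10300
Sum = 1139/10300

P(defect) = 1139/10300 ≈ 11.06%


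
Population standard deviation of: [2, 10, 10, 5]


Mean = 27/4
  (2-27/4)²=361/16
  (10-27/4)²=169/16
  (10-27/4)²=169/16
  (5-27/4)²=49/16
Σ(x-μ)² = 187/4
σ² = (187/4)/4 = 187/16

σ = √(187/16) ≈ 3.4187


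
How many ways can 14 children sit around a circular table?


Circular arrangements of 14 distinct objects: fix one position to break rotational symmetry.
(n-1)! = 13! = 6227020800

6227020800


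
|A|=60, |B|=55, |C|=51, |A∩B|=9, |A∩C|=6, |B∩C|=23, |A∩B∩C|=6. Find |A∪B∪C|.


|A∪B∪C| = 60+55+51-9-6-23+6 = 134

|A∪B∪C| = 134


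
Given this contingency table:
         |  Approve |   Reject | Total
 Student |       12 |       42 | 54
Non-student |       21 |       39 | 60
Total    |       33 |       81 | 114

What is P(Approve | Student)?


P(Approve | Student) = 12/(12+42) = 12/54 = 2/9

P(Approve|Student) = 2/9 ≈ 22.22%


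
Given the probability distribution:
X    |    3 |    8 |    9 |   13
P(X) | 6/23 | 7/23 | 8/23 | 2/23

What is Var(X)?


E[X] = 172/23
E[X²] = 1488/23
Var(X) = E[X²] - (E[X])² = 1488/23 - 29584/529 = 4640/529

Var(X) = 4640/529 ≈ 8.7713


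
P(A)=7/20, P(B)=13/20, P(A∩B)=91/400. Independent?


P(A)×P(B) = 91/400
P(A∩B) = 91/400
Equal ✓ → Independent

Yes, independent


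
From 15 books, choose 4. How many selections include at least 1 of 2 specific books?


Complement: C(15,4) - C(13,4) = 1365 - 715 = 650

650


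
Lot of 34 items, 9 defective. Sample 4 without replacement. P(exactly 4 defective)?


Hypergeometric: C(9,4)×C(25,0)/C(34,4)
= 126×1/46376 = 63/23188

P(X=4) = 63/23188 ≈ 0.27%


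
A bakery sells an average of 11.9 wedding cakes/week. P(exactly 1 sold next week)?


Poisson(λ=11.9): P(X=1) = e^(-λ)×λ^k/k!
= e^(-11.9) × 11.9^1 / 1!
≈ 6.790404807e-06 × 11.9 / 1 ≈ 0.000081

P(X=1) ≈ 0.000081 ≈ 0.01%


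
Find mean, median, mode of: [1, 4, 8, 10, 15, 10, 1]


Sorted: [1, 1, 4, 8, 10, 10, 15]
Mean = 49/7 = 7
Median = 8
Freq: {1: 2, 4: 1, 8: 1, 10: 2, 15: 1}
Mode: [1, 10]

Mean=7, Median=8, Mode=[1, 10]


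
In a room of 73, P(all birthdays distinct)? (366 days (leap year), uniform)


P(all different) = Π(366-i)/366 for i=0..72
= (366/366)×(365/366)×...×(294/366)
= 0.000449

P ≈ 0.0004 ≈ 0.04%


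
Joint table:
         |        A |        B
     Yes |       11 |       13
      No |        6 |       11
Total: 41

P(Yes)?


P(Yes) = (11+13)/41 = 24/41

P(Yes) = 24/41 ≈ 58.54%


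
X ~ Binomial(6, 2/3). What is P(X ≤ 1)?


P(X ≤ 1) = Σ P(X=i) for i=0..1
P(X=0) = 1/729
P(X=1) = 4/243
Sum = 13/729

P(X ≤ 1) = 13/729 ≈ 1.78%


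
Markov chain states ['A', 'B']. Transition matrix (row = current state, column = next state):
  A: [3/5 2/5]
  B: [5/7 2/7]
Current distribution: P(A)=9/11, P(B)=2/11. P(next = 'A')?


P(next=A) = Σᵢ P(now=i)×P(i→A)
= 9/11×3/5 + 2/11×5/7
= 27/55 + 10/77 = 239/385

P = 239/385 ≈ 0.6208


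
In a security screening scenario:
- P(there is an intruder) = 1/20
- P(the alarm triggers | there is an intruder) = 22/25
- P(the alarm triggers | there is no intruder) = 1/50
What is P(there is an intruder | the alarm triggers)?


Using Bayes' theorem:
P(A|B) = P(B|A)·P(A) / P(B)

P(the alarm triggers) = 22/25 × 1/20 + 1/50 × 19/20
= 11/250 + 19/1000 = 63/1000

P(there is an intruder|the alarm triggers) = (11/250) / (63/1000) = 44/63

P(there is an intruder|the alarm triggers) = 44/63 ≈ 69.84%


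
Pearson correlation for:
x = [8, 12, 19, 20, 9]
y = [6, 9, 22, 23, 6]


n=5, Σx=68, Σy=66, Σxy=1088, Σx²=1050, Σy²=1166
r = (5×1088 - 68×66)/√((5×1050 - 68²)(5×1166 - 66²))
= 952/√(626×1474) = 952/√922724 ≈ 952/960.5852 ≈ 0.9911

r ≈ 0.9911


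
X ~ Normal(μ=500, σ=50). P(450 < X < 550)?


z₁=(450-500)/50=-1.0, z₂=(550-500)/50=1.0
P = Φ(1.0) - Φ(-1.0) = 0.841345 - 0.158655 = 0.682690 ≈ 0.6827

P(450 < X < 550) ≈ 0.6827


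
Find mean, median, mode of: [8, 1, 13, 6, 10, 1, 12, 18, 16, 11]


Sorted: [1, 1, 6, 8, 10, 11, 12, 13, 16, 18]
Mean = 96/10 = 48/5
Median = 21/2
Freq: {8: 1, 1: 2, 13: 1, 6: 1, 10: 1, 12: 1, 18: 1, 16: 1, 11: 1}
Mode: [1]

Mean=48/5, Median=21/2, Mode=1


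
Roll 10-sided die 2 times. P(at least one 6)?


P(no 6)^2 = (9/10)^2 = 81/100
P(≥1) = 1 - 81/100 = 19/100

P = 19/100 ≈ 19.00%


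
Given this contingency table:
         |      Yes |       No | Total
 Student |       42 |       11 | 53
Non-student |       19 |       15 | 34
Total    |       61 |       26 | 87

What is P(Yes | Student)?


P(Yes | Student) = 42/(42+11) = 42/53

P(Yes|Student) = 42/53 ≈ 79.25%


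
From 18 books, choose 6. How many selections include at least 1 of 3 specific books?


Complement: C(18,6) - C(15,6) = 18564 - 5005 = 13559

13559


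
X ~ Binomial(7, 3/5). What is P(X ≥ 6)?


P(X ≥ 6) = Σ P(X=i) for i=6..7
P(X=6) = 10206/78125
P(X=7) = 2187/78125
Sum = 12393/78125

P(X ≥ 6) = 12393/78125 ≈ 15.86%


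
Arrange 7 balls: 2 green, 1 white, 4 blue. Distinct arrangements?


7!/(2!×1!×4!) = 105

105


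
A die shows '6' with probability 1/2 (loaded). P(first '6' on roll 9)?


Geometric: P(X=9) = (1-p)^(k-1)×p = (1/2)^8×1/2 = 1/512

P(X=9) = 1/512 ≈ 0.20%


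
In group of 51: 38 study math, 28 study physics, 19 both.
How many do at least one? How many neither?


|A∪B| = 38+28-19 = 47
Neither = 51-47 = 4

At least one: 47; Neither: 4


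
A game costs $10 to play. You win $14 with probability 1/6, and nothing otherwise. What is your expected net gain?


E[gain] = (14-10)×1/6 + (-10)×5/6
= 2/3 - 25/3 = -23/3

Expected net gain = $-23/3 ≈ $-7.67


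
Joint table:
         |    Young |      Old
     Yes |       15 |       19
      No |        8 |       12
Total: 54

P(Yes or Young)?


P(Yes∨Young) = P(Yes) + P(Young) - P(Yes∧Young)
= (34 + 23 - 15)/54 = 42/54 = 7/9

P = 7/9 ≈ 77.78%


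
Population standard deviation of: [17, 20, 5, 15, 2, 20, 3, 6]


Mean = 88/8 = 11
  (17-11)²=36
  (20-11)²=81
  (5-11)²=36
  (15-11)²=16
  (2-11)²=81
  (20-11)²=81
  (3-11)²=64
  (6-11)²=25
Σ(x-μ)² = 420
σ² = 420/8 = 105/2

σ = √(105/2) ≈ 7.2457


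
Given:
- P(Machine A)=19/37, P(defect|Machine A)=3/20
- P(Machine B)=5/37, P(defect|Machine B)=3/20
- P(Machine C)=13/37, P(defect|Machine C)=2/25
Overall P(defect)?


P(B) = Σ P(B|Aᵢ)×P(Aᵢ)
  3/20×19/37 = 57/740
  3/20×5/37 = 3/148
  2/25×13/37 = 26/925
Sum = 116/925

P(defect) = 116/925 ≈ 12.54%


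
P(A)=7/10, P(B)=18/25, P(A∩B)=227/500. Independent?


P(A)×P(B) = 63/125
P(A∩B) = 227/500
Not equal → NOT independent

No, not independent


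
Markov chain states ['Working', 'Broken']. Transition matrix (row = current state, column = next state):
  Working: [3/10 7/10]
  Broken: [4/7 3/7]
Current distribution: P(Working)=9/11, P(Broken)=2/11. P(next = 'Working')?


P(next=Working) = Σᵢ P(now=i)×P(i→Working)
= 9/11×3/10 + 2/11×4/7
= 27/110 + 8/77 = 269/770

P = 269/770 ≈ 0.3494


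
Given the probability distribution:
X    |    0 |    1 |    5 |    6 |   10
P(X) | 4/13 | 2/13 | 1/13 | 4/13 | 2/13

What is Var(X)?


E[X] = 51/13
E[X²] = 371/13
Var(X) = E[X²] - (E[X])² = 371/13 - 2601/169 = 2222/169

Var(X) = 2222/169 ≈ 13.1479


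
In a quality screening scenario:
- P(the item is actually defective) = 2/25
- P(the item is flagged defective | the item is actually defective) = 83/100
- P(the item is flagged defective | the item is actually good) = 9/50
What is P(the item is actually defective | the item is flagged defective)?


Using Bayes' theorem:
P(A|B) = P(B|A)·P(A) / P(B)

P(the item is flagged defective) = 83/100 × 2/25 + 9/50 × 23/25
= 83/1250 + 207/1250 = 29/125

P(the item is actually defective|the item is flagged defective) = (83/1250) / (29/125) = 83/290

P(the item is actually defective|the item is flagged defective) = 83/290 ≈ 28.62%


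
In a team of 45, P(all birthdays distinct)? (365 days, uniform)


P(all different) = Π(365-i)/365 for i=0..44
= (365/365)×(364/365)×...×(321/365)
= 0.059024

P ≈ 0.0590 ≈ 5.90%


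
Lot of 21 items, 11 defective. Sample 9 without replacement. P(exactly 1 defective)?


Hypergeometric: C(11,1)×C(10,8)/C(21,9)
= 11×45/293930 = 99/58786

P(X=1) = 99/58786 ≈ 0.17%


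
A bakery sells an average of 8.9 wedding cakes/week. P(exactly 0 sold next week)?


Poisson(λ=8.9): P(X=0) = e^(-λ)×λ^k/k!
= e^(-8.9) × 8.9^0 / 0!
≈ 0.0001363889265 × 1 / 1 ≈ 0.000136

P(X=0) ≈ 0.000136 ≈ 0.01%


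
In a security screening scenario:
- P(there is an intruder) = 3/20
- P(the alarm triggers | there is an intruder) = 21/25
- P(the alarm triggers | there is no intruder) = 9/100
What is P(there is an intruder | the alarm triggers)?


Using Bayes' theorem:
P(A|B) = P(B|A)·P(A) / P(B)

P(the alarm triggers) = 21/25 × 3/20 + 9/100 × 17/20
= 63/500 + 153/2000 = 81/400

P(there is an intruder|the alarm triggers) = (63/500) / (81/400) = 28/45

P(there is an intruder|the alarm triggers) = 28/45 ≈ 62.22%


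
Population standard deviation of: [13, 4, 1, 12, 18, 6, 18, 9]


Mean = 81/8
  (13-81/8)²=529/64
  (4-81/8)²=2401/64
  (1-81/8)²=5329/64
  (12-81/8)²=225/64
  (18-81/8)²=3969/64
  (6-81/8)²=1089/64
  (18-81/8)²=3969/64
  (9-81/8)²=81/64
Σ(x-μ)² = 2199/8
σ² = (2199/8)/8 = 2199/64

σ = √(2199/64) ≈ 5.8617


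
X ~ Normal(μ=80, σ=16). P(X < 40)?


z = (40-80)/16 = -2.5
P(Z < -2.5) = 0.0062

P(X < 40) ≈ 0.0062


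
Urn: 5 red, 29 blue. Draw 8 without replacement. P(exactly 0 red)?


Hypergeometric: C(5,0)×C(29,8)/C(34,8)
= 1×4292145/18156204 = 1495/6324

P(X=0) = 1495/6324 ≈ 23.64%


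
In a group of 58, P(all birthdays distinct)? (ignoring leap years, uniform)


P(all different) = Π(365-i)/365 for i=0..57
= (365/365)×(364/365)×...×(308/365)
= 0.008335

P ≈ 0.0083 ≈ 0.83%


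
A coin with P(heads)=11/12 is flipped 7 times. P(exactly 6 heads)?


Binomial: P(X=6) = C(7,6)×p^6×(1-p)^1
= 7 × 1771561/2985984 × 1/12 = 12400927/35831808

P(X=6) = 12400927/35831808 ≈ 34.61%


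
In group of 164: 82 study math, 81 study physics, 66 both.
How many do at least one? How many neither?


|A∪B| = 82+81-66 = 97
Neither = 164-97 = 67

At least one: 97; Neither: 67


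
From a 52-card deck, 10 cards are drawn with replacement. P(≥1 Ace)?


P(not a Ace) = 48/52 = 12/13
P(none in 10 draws) = (12/13)^10 = 61917364224/137858491849
P(≥1 Ace) = 1 - 61917364224/137858491849 = 75941127625/137858491849

P = 75941127625/137858491849 ≈ 55.09%


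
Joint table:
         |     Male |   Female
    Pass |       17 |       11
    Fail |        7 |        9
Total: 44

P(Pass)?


P(Pass) = (17+11)/44 = 28/44 = 7/11

P(Pass) = 7/11 ≈ 63.64%


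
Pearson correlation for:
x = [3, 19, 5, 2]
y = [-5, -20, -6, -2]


n=4, Σx=29, Σy=-33, Σxy=-429, Σx²=399, Σy²=465
r = (4×(-429) - 29×(-33))/√((4×399 - 29²)(4×465 - (-33)²))
= -759/√(755×771) = -759/√582105 ≈ -759/762.9581 ≈ -0.9948

r ≈ -0.9948


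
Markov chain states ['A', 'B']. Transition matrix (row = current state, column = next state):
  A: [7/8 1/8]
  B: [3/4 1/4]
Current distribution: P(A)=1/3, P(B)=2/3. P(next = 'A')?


P(next=A) = Σᵢ P(now=i)×P(i→A)
= 1/3×7/8 + 2/3×3/4
= 7/24 + 1/2 = 19/24

P = 19/24 ≈ 0.7917


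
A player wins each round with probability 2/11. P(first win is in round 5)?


Geometric: P(X=5) = (1-p)^(k-1)×p = (9/11)^4×2/11 = 13122/161051

P(X=5) = 13122/161051 ≈ 8.15%


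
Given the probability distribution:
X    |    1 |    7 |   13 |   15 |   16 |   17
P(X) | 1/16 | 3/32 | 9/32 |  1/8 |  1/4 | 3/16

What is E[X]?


E[X] = Σ x·P(X=x)
= (1)×(1/16) + (7)×(3/32) + (13)×(9/32) + (15)×(1/8) + (16)×(1/4) + (17)×(3/16)
= 215/16

E[X] = 215/16


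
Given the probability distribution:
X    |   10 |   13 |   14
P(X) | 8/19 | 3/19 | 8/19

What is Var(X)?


E[X] = 231/19
E[X²] = 2875/19
Var(X) = E[X²] - (E[X])² = 2875/19 - 53361/361 = 1264/361

Var(X) = 1264/361 ≈ 3.5014


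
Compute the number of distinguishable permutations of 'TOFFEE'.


Letters: 6, freq: {'T': 1, 'O': 1, 'F': 2, 'E': 2}
6!/(1!×1!×2!×2!) = 720/4 = 180

180


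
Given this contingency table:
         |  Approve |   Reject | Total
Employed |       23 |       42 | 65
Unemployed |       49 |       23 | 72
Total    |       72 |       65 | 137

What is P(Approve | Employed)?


P(Approve | Employed) = 23/(23+42) = 23/65

P(Approve|Employed) = 23/65 ≈ 35.38%


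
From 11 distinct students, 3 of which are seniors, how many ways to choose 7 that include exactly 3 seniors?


Choose 3 of the 3 seniors and 4 of the other 8 students:
C(3,3)×C(8,4) = 1×70 = 70

70


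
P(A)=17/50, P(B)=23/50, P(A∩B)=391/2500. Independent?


P(A)×P(B) = 391/2500
P(A∩B) = 391/2500
Equal ✓ → Independent

Yes, independent


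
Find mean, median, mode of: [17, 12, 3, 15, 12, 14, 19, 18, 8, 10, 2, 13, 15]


Sorted: [2, 3, 8, 10, 12, 12, 13, 14, 15, 15, 17, 18, 19]
Mean = 158/13
Median = 13
Freq: {17: 1, 12: 2, 3: 1, 15: 2, 14: 1, 19: 1, 18: 1, 8: 1, 10: 1, 2: 1, 13: 1}
Mode: [12, 15]

Mean=158/13, Median=13, Mode=[12, 15]


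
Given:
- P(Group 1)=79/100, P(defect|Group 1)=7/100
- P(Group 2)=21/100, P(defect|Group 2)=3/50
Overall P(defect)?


P(B) = Σ P(B|Aᵢ)×P(Aᵢ)
  7/100×79/100 = 553/10000
  3/50×21/100 = 63/5000
Sum = 679/10000

P(defect) = 679/10000 ≈ 6.79%


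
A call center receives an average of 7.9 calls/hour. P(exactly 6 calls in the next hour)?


Poisson(λ=7.9): P(X=6) = e^(-λ)×λ^k/k!
= e^(-7.9) × 7.9^6 / 6!
≈ 0.0003707435405 × 243087.455521 / 720 ≈ 0.125171

P(X=6) ≈ 0.125171 ≈ 12.52%


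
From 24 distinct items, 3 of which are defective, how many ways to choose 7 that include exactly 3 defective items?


Choose 3 of the 3 defective items and 4 of the other 21 items:
C(3,3)×C(21,4) = 1×5985 = 5985

5985


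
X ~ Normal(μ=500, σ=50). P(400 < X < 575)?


z₁=(400-500)/50=-2.0, z₂=(575-500)/50=1.5
P = Φ(1.5) - Φ(-2.0) = 0.933193 - 0.022750 = 0.910443 ≈ 0.9104

P(400 < X < 575) ≈ 0.9104


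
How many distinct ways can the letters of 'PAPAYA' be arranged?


Letters: 6, freq: {'P': 2, 'A': 3, 'Y': 1}
6!/(2!×3!×1!) = 720/12 = 60

60


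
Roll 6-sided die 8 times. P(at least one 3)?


P(no 3)^8 = (5/6)^8 = 390625/1679616
P(≥1) = 1 - 390625/1679616 = 1288991/1679616

P = 1288991/1679616 ≈ 76.74%


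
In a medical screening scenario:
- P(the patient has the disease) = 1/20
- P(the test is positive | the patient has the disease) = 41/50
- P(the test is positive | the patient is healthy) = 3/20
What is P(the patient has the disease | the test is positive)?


Using Bayes' theorem:
P(A|B) = P(B|A)·P(A) / P(B)

P(the test is positive) = 41/50 × 1/20 + 3/20 × 19/20
= 41/1000 + 57/400 = 367/2000

P(the patient has the disease|the test is positive) = (41/1000) / (367/2000) = 82/367

P(the patient has the disease|the test is positive) = 82/367 ≈ 22.34%


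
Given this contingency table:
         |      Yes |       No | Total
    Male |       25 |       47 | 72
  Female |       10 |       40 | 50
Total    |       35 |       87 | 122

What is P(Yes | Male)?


P(Yes | Male) = 25/(25+47) = 25/72

P(Yes|Male) = 25/72 ≈ 34.72%


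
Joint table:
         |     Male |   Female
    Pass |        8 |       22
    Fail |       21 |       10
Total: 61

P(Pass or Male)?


P(Pass∨Male) = P(Pass) + P(Male) - P(Pass∧Male)
= (30 + 29 - 8)/61 = 51/61

P = 51/61 ≈ 83.61%


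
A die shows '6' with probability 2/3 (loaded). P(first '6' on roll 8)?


Geometric: P(X=8) = (1-p)^(k-1)×p = (1/3)^7×2/3 = 2/6561

P(X=8) = 2/6561 ≈ 0.03%


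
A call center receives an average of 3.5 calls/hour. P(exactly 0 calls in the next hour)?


Poisson(λ=3.5): P(X=0) = e^(-λ)×λ^k/k!
= e^(-3.5) × 3.5^0 / 0!
≈ 0.03019738342 × 1 / 1 ≈ 0.030197

P(X=0) ≈ 0.030197 ≈ 3.02%


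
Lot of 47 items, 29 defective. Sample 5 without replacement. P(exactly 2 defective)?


Hypergeometric: C(29,2)×C(18,3)/C(47,5)
= 406×816/1533939 = 110432/511313

P(X=2) = 110432/511313 ≈ 21.60%


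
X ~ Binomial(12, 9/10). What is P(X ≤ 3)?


P(X ≤ 3) = Σ P(X=i) for i=0..3
P(X=0) = 1/1000000000000
P(X=1) = 27/250000000000
P(X=2) = 2673/500000000000
P(X=3) = 8019/50000000000
Sum = 33167/200000000000

P(X ≤ 3) = 33167/200000000000 ≈ 0.00%


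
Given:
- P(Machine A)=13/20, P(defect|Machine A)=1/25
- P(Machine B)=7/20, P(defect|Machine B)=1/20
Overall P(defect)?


P(B) = Σ P(B|Aᵢ)×P(Aᵢ)
  1/25×13/20 = 13/500
  1/20×7/20 = 7/400
Sum = 87/2000

P(defect) = 87/2000 ≈ 4.35%


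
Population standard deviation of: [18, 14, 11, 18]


Mean = 61/4
  (18-61/4)²=121/16
  (14-61/4)²=25/16
  (11-61/4)²=289/16
  (18-61/4)²=121/16
Σ(x-μ)² = 139/4
σ² = (139/4)/4 = 139/16

σ = √(139/16) ≈ 2.9475


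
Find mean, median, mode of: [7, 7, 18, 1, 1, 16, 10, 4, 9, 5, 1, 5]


Sorted: [1, 1, 1, 4, 5, 5, 7, 7, 9, 10, 16, 18]
Mean = 84/12 = 7
Median = 6
Freq: {7: 2, 18: 1, 1: 3, 16: 1, 10: 1, 4: 1, 9: 1, 5: 2}
Mode: [1]

Mean=7, Median=6, Mode=1


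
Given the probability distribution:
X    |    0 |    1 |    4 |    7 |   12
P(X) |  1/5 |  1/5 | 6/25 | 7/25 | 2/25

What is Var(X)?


E[X] = 102/25
E[X²] = 732/25
Var(X) = E[X²] - (E[X])² = 732/25 - 10404/625 = 7896/625

Var(X) = 7896/625 ≈ 12.6336


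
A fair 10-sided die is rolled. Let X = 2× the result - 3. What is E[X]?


E[die] = (1+10)/2 = 11/2
E[X] = 2×11/2 - 3 = 8

E[X] = 8


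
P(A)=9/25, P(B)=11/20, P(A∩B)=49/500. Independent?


P(A)×P(B) = 99/500
P(A∩B) = 49/500
Not equal → NOT independent

No, not independent


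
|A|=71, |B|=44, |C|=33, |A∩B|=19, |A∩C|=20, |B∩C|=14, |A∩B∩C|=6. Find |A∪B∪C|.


|A∪B∪C| = 71+44+33-19-20-14+6 = 101

|A∪B∪C| = 101


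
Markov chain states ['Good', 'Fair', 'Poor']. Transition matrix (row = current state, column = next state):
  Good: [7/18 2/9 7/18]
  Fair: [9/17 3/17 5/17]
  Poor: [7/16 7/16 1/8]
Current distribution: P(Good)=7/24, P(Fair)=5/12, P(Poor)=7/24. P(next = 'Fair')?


P(next=Fair) = Σᵢ P(now=i)×P(i→Fair)
= 7/24×2/9 + 5/12×3/17 + 7/24×7/16
= 7/108 + 5/68 + 49/384 = 15625/58752

P = 15625/58752 ≈ 0.2659


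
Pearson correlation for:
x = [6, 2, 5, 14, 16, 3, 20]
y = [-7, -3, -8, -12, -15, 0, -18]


n=7, Σx=66, Σy=-63, Σxy=-856, Σx²=926, Σy²=815
r = (7×(-856) - 66×(-63))/√((7×926 - 66²)(7×815 - (-63)²))
= -1834/√(2126×1736) = -1834/√3690736 ≈ -1834/1921.1288 ≈ -0.9546

r ≈ -0.9546


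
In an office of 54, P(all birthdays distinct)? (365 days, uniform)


P(all different) = Π(365-i)/365 for i=0..53
= (365/365)×(364/365)×...×(312/365)
= 0.016123

P ≈ 0.0161 ≈ 1.61%


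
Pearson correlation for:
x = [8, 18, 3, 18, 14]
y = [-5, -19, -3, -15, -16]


n=5, Σx=61, Σy=-58, Σxy=-885, Σx²=917, Σy²=876
r = (5×(-885) - 61×(-58))/√((5×917 - 61²)(5×876 - (-58)²))
= -887/√(864×1016) = -887/√877824 ≈ -887/936.9226 ≈ -0.9467

r ≈ -0.9467


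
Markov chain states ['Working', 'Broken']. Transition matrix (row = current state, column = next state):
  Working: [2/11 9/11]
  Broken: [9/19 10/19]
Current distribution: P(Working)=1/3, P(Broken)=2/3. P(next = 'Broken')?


P(next=Broken) = Σᵢ P(now=i)×P(i→Broken)
= 1/3×9/11 + 2/3×10/19
= 3/11 + 20/57 = 391/627

P = 391/627 ≈ 0.6236


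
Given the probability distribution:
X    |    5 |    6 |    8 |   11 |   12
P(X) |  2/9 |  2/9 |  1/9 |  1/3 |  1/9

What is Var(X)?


E[X] = 25/3
E[X²] = 77
Var(X) = E[X²] - (E[X])² = 77 - 625/9 = 68/9

Var(X) = 68/9 ≈ 7.5556


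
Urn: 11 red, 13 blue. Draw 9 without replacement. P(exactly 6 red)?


Hypergeometric: C(11,6)×C(13,3)/C(24,9)
= 462×286/1307504 = 3003/29716

P(X=6) = 3003/29716 ≈ 10.11%


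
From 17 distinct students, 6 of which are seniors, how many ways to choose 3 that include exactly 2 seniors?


Choose 2 of the 6 seniors and 1 of the other 11 students:
C(6,2)×C(11,1) = 15×11 = 165

165


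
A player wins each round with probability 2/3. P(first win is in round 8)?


Geometric: P(X=8) = (1-p)^(k-1)×p = (1/3)^7×2/3 = 2/6561

P(X=8) = 2/6561 ≈ 0.03%


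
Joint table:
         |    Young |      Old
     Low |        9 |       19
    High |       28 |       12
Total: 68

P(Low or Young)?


P(Low∨Young) = P(Low) + P(Young) - P(Low∧Young)
= (28 + 37 - 9)/68 = 56/68 = 14/17

P = 14/17 ≈ 82.35%


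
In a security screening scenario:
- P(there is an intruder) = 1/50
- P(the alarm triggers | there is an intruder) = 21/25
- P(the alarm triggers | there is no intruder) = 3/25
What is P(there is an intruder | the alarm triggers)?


Using Bayes' theorem:
P(A|B) = P(B|A)·P(A) / P(B)

P(the alarm triggers) = 21/25 × 1/50 + 3/25 × 49/50
= 21/1250 + 147/1250 = 84/625

P(there is an intruder|the alarm triggers) = (21/1250) / (84/625) = 1/8

P(there is an intruder|the alarm triggers) = 1/8 ≈ 12.50%


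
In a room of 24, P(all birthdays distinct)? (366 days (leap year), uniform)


P(all different) = Π(366-i)/366 for i=0..23
= (366/366)×(365/366)×...×(343/366)
= 0.462654

P ≈ 0.4627 ≈ 46.27%


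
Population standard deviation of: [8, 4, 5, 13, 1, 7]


Mean = 38/6 = 19/3
  (8-19/3)²=25/9
  (4-19/3)²=49/9
  (5-19/3)²=16/9
  (13-19/3)²=400/9
  (1-19/3)²=256/9
  (7-19/3)²=4/9
Σ(x-μ)² = 250/3
σ² = (250/3)/6 = 125/9

σ = √(125/9) ≈ 3.7268


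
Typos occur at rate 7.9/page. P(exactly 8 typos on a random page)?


Poisson(λ=7.9): P(X=8) = e^(-λ)×λ^k/k!
= e^(-7.9) × 7.9^8 / 8!
≈ 0.0003707435405 × 15171088.0991 / 40320 ≈ 0.139499

P(X=8) ≈ 0.139499 ≈ 13.95%


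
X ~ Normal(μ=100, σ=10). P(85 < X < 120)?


z₁=(85-100)/10=-1.5, z₂=(120-100)/10=2.0
P = Φ(2.0) - Φ(-1.5) = 0.977250 - 0.066807 = 0.910443 ≈ 0.9104

P(85 < X < 120) ≈ 0.9104


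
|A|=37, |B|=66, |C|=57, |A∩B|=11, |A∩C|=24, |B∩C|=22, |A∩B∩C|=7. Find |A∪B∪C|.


|A∪B∪C| = 37+66+57-11-24-22+7 = 110

|A∪B∪C| = 110


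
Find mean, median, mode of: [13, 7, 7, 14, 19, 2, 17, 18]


Sorted: [2, 7, 7, 13, 14, 17, 18, 19]
Mean = 97/8
Median = 27/2
Freq: {13: 1, 7: 2, 14: 1, 19: 1, 2: 1, 17: 1, 18: 1}
Mode: [7]

Mean=97/8, Median=27/2, Mode=7


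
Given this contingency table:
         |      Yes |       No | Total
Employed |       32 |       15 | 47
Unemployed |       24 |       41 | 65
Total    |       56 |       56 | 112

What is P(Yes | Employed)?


P(Yes | Employed) = 32/(32+15) = 32/47

P(Yes|Employed) = 32/47 ≈ 68.09%


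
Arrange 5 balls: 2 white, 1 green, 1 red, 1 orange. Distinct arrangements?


5!/(2!×1!×1!×1!) = 60

60


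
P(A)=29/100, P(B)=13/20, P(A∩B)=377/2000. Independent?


P(A)×P(B) = 377/2000
P(A∩B) = 377/2000
Equal ✓ → Independent

Yes, independent


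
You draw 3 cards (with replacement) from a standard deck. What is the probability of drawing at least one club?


P(not a club) = 39/52 = 3/4
P(none in 3 draws) = (3/4)^3 = 27/64
P(≥1 club) = 1 - 27/64 = 37/64

P = 37/64 ≈ 57.81%


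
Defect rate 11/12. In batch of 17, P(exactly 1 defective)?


Binomial: P(X=1) = C(17,1)×p^1×(1-p)^16
= 17 × 11/12 × 1/184884258895036416 = 187/2218611106740436992

P(X=1) = 187/2218611106740436992 ≈ 0.00%


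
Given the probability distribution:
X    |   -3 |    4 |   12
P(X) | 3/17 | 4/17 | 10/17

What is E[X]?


E[X] = Σ x·P(X=x)
= (-3)×(3/17) + (4)×(4/17) + (12)×(10/17)
= 127/17

E[X] = 127/17


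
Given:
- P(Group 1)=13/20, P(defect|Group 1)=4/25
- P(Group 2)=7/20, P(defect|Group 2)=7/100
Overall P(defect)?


P(B) = Σ P(B|Aᵢ)×P(Aᵢ)
  4/25×13/20 = 13/125
  7/100×7/20 = 49/2000
Sum = 257/2000

P(defect) = 257/2000 ≈ 12.85%


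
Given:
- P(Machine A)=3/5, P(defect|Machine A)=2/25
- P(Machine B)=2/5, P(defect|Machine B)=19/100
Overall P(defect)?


P(B) = Σ P(B|Aᵢ)×P(Aᵢ)
  2/25×3/5 = 6/125
  19/100×2/5 = 19/250
Sum = 31/250

P(defect) = 31/250 ≈ 12.40%


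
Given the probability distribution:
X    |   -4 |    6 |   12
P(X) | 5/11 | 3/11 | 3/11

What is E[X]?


E[X] = Σ x·P(X=x)
= (-4)×(5/11) + (6)×(3/11) + (12)×(3/11)
= 34/11

E[X] = 34/11


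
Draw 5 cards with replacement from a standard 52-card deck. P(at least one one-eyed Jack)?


P(not a one-eyed Jack) = 50/52 = 25/26
P(none in 5 draws) = (25/26)^5 = 9765625/11881376
P(≥1 one-eyed Jack) = 1 - 9765625/11881376 = 2115751/11881376

P = 2115751/11881376 ≈ 17.81%


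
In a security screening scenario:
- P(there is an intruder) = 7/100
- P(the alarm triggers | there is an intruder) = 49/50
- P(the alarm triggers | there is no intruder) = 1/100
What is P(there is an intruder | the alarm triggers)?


Using Bayes' theorem:
P(A|B) = P(B|A)·P(A) / P(B)

P(the alarm triggers) = 49/50 × 7/100 + 1/100 × 93/100
= 343/5000 + 93/10000 = 779/10000

P(there is an intruder|the alarm triggers) = (343/5000) / (779/10000) = 686/779

P(there is an intruder|the alarm triggers) = 686/779 ≈ 88.06%


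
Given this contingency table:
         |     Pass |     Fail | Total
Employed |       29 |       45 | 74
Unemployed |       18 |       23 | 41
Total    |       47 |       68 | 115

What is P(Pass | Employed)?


P(Pass | Employed) = 29/(29+45) = 29/74

P(Pass|Employed) = 29/74 ≈ 39.19%


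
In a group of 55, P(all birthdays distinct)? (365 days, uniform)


P(all different) = Π(365-i)/365 for i=0..54
= (365/365)×(364/365)×...×(311/365)
= 0.013738

P ≈ 0.0137 ≈ 1.37%


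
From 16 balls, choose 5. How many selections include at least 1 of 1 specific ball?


Complement: C(16,5) - C(15,5) = 4368 - 3003 = 1365

1365


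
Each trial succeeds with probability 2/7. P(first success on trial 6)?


Geometric: P(X=6) = (1-p)^(k-1)×p = (5/7)^5×2/7 = 6250/117649

P(X=6) = 6250/117649 ≈ 5.31%


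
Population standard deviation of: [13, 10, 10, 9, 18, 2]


Mean = 62/6 = 31/3
  (13-31/3)²=64/9
  (10-31/3)²=1/9
  (10-31/3)²=1/9
  (9-31/3)²=16/9
  (18-31/3)²=529/9
  (2-31/3)²=625/9
Σ(x-μ)² = 412/3
σ² = (412/3)/6 = 206/9

σ = √(206/9) ≈ 4.7842


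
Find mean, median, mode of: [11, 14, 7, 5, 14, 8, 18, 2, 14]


Sorted: [2, 5, 7, 8, 11, 14, 14, 14, 18]
Mean = 93/9 = 31/3
Median = 11
Freq: {11: 1, 14: 3, 7: 1, 5: 1, 8: 1, 18: 1, 2: 1}
Mode: [14]

Mean=31/3, Median=11, Mode=14


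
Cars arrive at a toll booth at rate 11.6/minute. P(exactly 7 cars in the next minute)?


Poisson(λ=11.6): P(X=7) = e^(-λ)×λ^k/k!
= e^(-11.6) × 11.6^7 / 7!
≈ 9.166087736e-06 × 28262197.3447 / 5040 ≈ 0.051400

P(X=7) ≈ 0.051400 ≈ 5.14%


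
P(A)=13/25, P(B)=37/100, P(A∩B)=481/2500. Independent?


P(A)×P(B) = 481/2500
P(A∩B) = 481/2500
Equal ✓ → Independent

Yes, independent


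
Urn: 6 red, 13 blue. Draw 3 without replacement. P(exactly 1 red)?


Hypergeometric: C(6,1)×C(13,2)/C(19,3)
= 6×78/969 = 156/323

P(X=1) = 156/323 ≈ 48.30%


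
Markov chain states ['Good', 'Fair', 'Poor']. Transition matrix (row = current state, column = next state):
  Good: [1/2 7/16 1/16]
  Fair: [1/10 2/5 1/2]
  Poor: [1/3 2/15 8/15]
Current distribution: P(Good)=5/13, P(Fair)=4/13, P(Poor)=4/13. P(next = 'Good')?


P(next=Good) = Σᵢ P(now=i)×P(i→Good)
= 5/13×1/2 + 4/13×1/10 + 4/13×1/3
= 5/26 + 2/65 + 4/39 = 127/390

P = 127/390 ≈ 0.3256


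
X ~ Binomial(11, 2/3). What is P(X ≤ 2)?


P(X ≤ 2) = Σ P(X=i) for i=0..2
P(X=0) = 1/177147
P(X=1) = 22/177147
P(X=2) = 220/177147
Sum = 1/729

P(X ≤ 2) = 1/729 ≈ 0.14%


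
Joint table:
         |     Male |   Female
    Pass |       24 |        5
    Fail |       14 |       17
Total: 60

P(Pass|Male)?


P(Pass|Male) = 24/(24+14) = 24/38 = 12/19

P = 12/19 ≈ 63.16%


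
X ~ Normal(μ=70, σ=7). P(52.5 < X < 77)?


z₁=(52.5-70)/7=-2.5, z₂=(77-70)/7=1.0
P = Φ(1.0) - Φ(-2.5) = 0.841345 - 0.006210 = 0.835135 ≈ 0.8351

P(52.5 < X < 77) ≈ 0.8351


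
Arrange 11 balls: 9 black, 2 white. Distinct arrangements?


11!/(9!×2!) = 55

55


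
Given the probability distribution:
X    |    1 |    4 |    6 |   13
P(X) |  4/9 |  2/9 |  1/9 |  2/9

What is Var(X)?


E[X] = 44/9
E[X²] = 410/9
Var(X) = E[X²] - (E[X])² = 410/9 - 1936/81 = 1754/81

Var(X) = 1754/81 ≈ 21.6543


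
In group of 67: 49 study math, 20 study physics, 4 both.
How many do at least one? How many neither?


|A∪B| = 49+20-4 = 65
Neither = 67-65 = 2

At least one: 65; Neither: 2


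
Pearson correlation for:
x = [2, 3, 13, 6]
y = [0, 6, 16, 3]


n=4, Σx=24, Σy=25, Σxy=244, Σx²=218, Σy²=301
r = (4×244 - 24×25)/√((4×218 - 24²)(4×301 - 25²))
= 376/√(296×579) = 376/√171384 ≈ 376/413.9855 ≈ 0.9082

r ≈ 0.9082


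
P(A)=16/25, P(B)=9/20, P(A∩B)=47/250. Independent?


P(A)×P(B) = 36/125
P(A∩B) = 47/250
Not equal → NOT independent

No, not independent


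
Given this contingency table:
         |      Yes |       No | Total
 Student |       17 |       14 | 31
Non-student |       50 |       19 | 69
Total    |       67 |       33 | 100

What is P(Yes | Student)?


P(Yes | Student) = 17/(17+14) = 17/31

P(Yes|Student) = 17/31 ≈ 54.84%


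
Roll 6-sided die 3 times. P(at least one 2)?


P(no 2)^3 = (5/6)^3 = 125/216
P(≥1) = 1 - 125/216 = 91/216

P = 91/216 ≈ 42.13%


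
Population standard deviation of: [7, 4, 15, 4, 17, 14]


Mean = 61/6
  (7-61/6)²=361/36
  (4-61/6)²=1369/36
  (15-61/6)²=841/36
  (4-61/6)²=1369/36
  (17-61/6)²=1681/36
  (14-61/6)²=529/36
Σ(x-μ)² = 1025/6
σ² = (1025/6)/6 = 1025/36

σ = √(1025/36) ≈ 5.3359


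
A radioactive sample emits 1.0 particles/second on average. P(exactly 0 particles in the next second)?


Poisson(λ=1.0): P(X=0) = e^(-λ)×λ^k/k!
= e^(-1.0) × 1.0^0 / 0!
≈ 0.3678794412 × 1 / 1 ≈ 0.367879

P(X=0) ≈ 0.367879 ≈ 36.79%


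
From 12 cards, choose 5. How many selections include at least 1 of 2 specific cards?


Complement: C(12,5) - C(10,5) = 792 - 252 = 540

540


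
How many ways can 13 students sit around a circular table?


Circular arrangements of 13 distinct objects: fix one position to break rotational symmetry.
(n-1)! = 12! = 479001600

479001600


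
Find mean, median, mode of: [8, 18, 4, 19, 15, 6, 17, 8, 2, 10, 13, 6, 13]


Sorted: [2, 4, 6, 6, 8, 8, 10, 13, 13, 15, 17, 18, 19]
Mean = 139/13
Median = 10
Freq: {8: 2, 18: 1, 4: 1, 19: 1, 15: 1, 6: 2, 17: 1, 2: 1, 10: 1, 13: 2}
Mode: [6, 8, 13]

Mean=139/13, Median=10, Mode=[6, 8, 13]
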